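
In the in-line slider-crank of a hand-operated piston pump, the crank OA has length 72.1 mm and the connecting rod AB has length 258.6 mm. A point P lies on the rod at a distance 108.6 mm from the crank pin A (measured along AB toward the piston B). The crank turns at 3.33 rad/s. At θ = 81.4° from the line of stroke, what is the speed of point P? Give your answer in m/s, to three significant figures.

ω = 3.33 rad/s.  Crank-pin speed |V_A| = rω = 0.24009 m/s, perpendicular to OA.
Rod angle: sinφ = −(r/L) sinθ ⇒ φ = -16.002°; ω_rod = −rω cosθ/√(L²−r²sin²θ) = -0.14443 rad/s.
V_P = V_A + ω_rod × AP, with AP = 0.1086 m along the rod.
Components: V_Px = −rω sinθ − a·ω_rod·sinφ = -0.24172 m/s;  V_Py = rω cosθ + a·ω_rod·cosφ = +0.020825 m/s.
|V_P| = √(V_Px² + V_Py²) = 0.24261 m/s.

0.243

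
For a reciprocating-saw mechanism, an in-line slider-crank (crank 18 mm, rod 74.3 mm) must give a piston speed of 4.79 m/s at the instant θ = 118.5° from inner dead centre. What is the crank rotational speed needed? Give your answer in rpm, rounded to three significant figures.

3280

For an in-line slider-crank, |v_piston| = rω|sinθ|·[1 + r cosθ/√(L² − r² sin²θ)].
With r = 0.018 m, L = 0.0743 m, θ = 118.5°: the bracketed kinematic factor |dx/dθ| = 0.013947 m.
ω = v/|dx/dθ| = 4.79/0.013947 = 343.44 rad/s.
N = 60ω/(2π) = 3279.6 rpm.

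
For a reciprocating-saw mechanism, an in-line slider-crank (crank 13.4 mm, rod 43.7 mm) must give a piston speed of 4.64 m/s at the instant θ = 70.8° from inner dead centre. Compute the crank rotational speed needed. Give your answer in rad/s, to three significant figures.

For an in-line slider-crank, |v_piston| = rω|sinθ|·[1 + r cosθ/√(L² − r² sin²θ)].
With r = 0.0134 m, L = 0.0437 m, θ = 70.8°: the bracketed kinematic factor |dx/dθ| = 0.013988 m.
ω = v/|dx/dθ| = 4.64/0.013988 = 331.72 rad/s.

332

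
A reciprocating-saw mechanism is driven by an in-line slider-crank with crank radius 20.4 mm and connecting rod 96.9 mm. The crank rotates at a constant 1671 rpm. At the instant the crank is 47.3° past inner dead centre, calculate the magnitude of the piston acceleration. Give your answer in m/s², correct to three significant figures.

414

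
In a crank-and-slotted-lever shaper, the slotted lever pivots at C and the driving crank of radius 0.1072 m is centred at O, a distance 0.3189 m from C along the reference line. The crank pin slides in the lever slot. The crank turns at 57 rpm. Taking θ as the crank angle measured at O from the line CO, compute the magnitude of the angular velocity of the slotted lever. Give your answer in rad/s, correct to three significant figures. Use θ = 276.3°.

ω = 5.969 rad/s (from 57 rpm).
Crank pin A relative to C: A = (d + r cosθ, r sinθ); lever angle φ = atan2(r sinθ, d + r cosθ).
Differentiating tanφ: φ̇ = rω(d cosθ + r)/(d² + r² + 2dr cosθ).
d² + r² + 2dr cosθ = |CA|² = 0.120692 m²;  d cosθ + r = +0.14219 m.
|ω_lever| = |0.1072·5.969·+0.14219| / 0.120692 = 0.75388 rad/s.

0.754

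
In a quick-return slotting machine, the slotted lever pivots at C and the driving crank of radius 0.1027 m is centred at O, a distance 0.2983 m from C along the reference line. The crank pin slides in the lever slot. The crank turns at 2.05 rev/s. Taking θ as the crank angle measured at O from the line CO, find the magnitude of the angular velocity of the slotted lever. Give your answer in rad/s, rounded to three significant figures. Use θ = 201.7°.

ω = 12.88 rad/s (from 2.05 rev/s).
Crank pin A relative to C: A = (d + r cosθ, r sinθ); lever angle φ = atan2(r sinθ, d + r cosθ).
Differentiating tanφ: φ̇ = rω(d cosθ + r)/(d² + r² + 2dr cosθ).
d² + r² + 2dr cosθ = |CA|² = 0.0426015 m²;  d cosθ + r = -0.17446 m.
|ω_lever| = |0.1027·12.88·-0.17446| / 0.0426015 = 5.4172 rad/s.

5.42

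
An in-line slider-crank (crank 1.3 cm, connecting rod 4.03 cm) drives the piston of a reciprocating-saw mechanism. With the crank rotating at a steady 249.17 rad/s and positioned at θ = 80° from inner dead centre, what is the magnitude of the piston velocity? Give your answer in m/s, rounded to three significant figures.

3.38

ω = 249.2 rad/s
For an in-line slider-crank, x = r cosθ + √(L² − r² sin²θ), so v = −rω sinθ·[1 + r cosθ/√(L² − r² sin²θ)].
With r = 0.013 m, L = 0.0403 m, θ = 80°: √(L² − r² sin²θ) = 0.038212 m.
v = −0.013·249.2·0.98481·[1 + 0.013·0.17365/0.038212] = -3.3785 m/s.
|v| = 3.3785 m/s.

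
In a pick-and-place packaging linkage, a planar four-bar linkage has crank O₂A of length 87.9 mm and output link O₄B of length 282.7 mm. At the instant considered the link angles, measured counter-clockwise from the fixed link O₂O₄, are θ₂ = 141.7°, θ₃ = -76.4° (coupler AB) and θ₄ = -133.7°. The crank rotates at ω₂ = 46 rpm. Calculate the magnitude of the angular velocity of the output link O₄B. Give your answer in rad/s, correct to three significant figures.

ω₂ = 4.817 rad/s (from 46 rpm).
Differentiating the loop-closure r₂e^{iθ₂}+r₃e^{iθ₃}=r₁+r₄e^{iθ₄} gives r₂ω₂e^{iθ₂}+r₃ω₃e^{iθ₃}=r₄ω₄e^{iθ₄}.
Eliminating the other unknown: ω₄ = r₂ω₂ sin(θ₂−θ₃) / [r₄ sin(θ₄−θ₃)].
Numerator sine = -0.61704; denominator sine = -0.84151.
Result = 0.0879·4.817·(-0.61704) / (0.2827·(-0.84151)) = +1.0982 rad/s; magnitude 1.0982 rad/s.

1.10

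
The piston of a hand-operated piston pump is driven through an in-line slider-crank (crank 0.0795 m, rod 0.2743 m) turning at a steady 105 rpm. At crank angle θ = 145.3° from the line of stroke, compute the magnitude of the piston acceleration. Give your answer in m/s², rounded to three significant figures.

ω = 2π·105/60 = 11 rad/s
x(θ) = r cosθ + √(L² − r² sin²θ); with ω constant, a = ω²·d²x/dθ².
d²x/dθ² = −r cosθ − r²(cos2θ)/√u − r⁴ sin²2θ/(4u^{3/2}),  u = L² − r² sin²θ = 0.0731922 m².
Substituting r = 0.0795 m, L = 0.2743 m, θ = 145.3°: d²x/dθ² = +0.056699 m.
a = ω²·d²x/dθ² = (11)²·(+0.056699) = +6.8551 m/s²;  |a| = 6.8551 m/s².

6.86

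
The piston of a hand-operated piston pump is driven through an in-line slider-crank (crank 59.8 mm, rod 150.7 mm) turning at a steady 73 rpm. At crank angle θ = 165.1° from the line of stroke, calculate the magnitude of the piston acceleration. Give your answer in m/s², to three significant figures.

ω = 2π·73/60 = 7.645 rad/s
x(θ) = r cosθ + √(L² − r² sin²θ); with ω constant, a = ω²·d²x/dθ².
d²x/dθ² = −r cosθ − r²(cos2θ)/√u − r⁴ sin²2θ/(4u^{3/2}),  u = L² − r² sin²θ = 0.0224741 m².
Substituting r = 0.0598 m, L = 0.1507 m, θ = 165.1°: d²x/dθ² = +0.036855 m.
a = ω²·d²x/dθ² = (7.645)²·(+0.036855) = +2.1538 m/s²;  |a| = 2.1538 m/s².

2.15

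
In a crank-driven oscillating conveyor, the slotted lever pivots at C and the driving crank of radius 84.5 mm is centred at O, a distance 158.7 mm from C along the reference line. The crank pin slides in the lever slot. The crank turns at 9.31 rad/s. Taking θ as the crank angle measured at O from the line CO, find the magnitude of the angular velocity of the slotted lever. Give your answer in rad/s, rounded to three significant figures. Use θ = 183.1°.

ω = 9.31 rad/s
Crank pin A relative to C: A = (d + r cosθ, r sinθ); lever angle φ = atan2(r sinθ, d + r cosθ).
Differentiating tanφ: φ̇ = rω(d cosθ + r)/(d² + r² + 2dr cosθ).
d² + r² + 2dr cosθ = |CA|² = 0.00554489 m²;  d cosθ + r = -0.073968 m.
|ω_lever| = |0.0845·9.31·-0.073968| / 0.00554489 = 10.494 rad/s.

10.5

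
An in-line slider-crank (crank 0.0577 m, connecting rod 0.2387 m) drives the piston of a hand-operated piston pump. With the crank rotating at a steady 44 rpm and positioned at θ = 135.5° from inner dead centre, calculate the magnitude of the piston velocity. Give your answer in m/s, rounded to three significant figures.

ω = 2π·44/60 = 4.608 rad/s
For an in-line slider-crank, x = r cosθ + √(L² − r² sin²θ), so v = −rω sinθ·[1 + r cosθ/√(L² − r² sin²θ)].
With r = 0.0577 m, L = 0.2387 m, θ = 135.5°: √(L² − r² sin²θ) = 0.23525 m.
v = −0.0577·4.608·0.70091·[1 + 0.0577·-0.71325/0.23525] = -0.15375 m/s.
|v| = 0.15375 m/s.

0.154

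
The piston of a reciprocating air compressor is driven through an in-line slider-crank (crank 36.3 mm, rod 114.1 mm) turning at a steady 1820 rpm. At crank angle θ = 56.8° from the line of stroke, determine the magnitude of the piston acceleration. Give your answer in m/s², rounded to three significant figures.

558

ω = 2π·1820/60 = 190.6 rad/s
x(θ) = r cosθ + √(L² − r² sin²θ); with ω constant, a = ω²·d²x/dθ².
d²x/dθ² = −r cosθ − r²(cos2θ)/√u − r⁴ sin²2θ/(4u^{3/2}),  u = L² − r² sin²θ = 0.0120962 m².
Substituting r = 0.0363 m, L = 0.1141 m, θ = 56.8°: d²x/dθ² = -0.015354 m.
a = ω²·d²x/dθ² = (190.6)²·(-0.015354) = -557.73 m/s²;  |a| = 557.73 m/s².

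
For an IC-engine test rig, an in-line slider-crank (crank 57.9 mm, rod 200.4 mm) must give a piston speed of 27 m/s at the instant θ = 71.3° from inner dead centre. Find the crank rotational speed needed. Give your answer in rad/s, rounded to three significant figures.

449

For an in-line slider-crank, |v_piston| = rω|sinθ|·[1 + r cosθ/√(L² − r² sin²θ)].
With r = 0.0579 m, L = 0.2004 m, θ = 71.3°: the bracketed kinematic factor |dx/dθ| = 0.060125 m.
ω = v/|dx/dθ| = 27/0.060125 = 449.06 rad/s.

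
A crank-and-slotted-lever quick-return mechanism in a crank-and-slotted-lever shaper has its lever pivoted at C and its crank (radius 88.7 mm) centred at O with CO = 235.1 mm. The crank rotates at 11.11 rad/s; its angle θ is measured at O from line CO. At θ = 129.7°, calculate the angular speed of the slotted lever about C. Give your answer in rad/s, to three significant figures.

1.66

ω = 11.11 rad/s
Crank pin A relative to C: A = (d + r cosθ, r sinθ); lever angle φ = atan2(r sinθ, d + r cosθ).
Differentiating tanφ: φ̇ = rω(d cosθ + r)/(d² + r² + 2dr cosθ).
d² + r² + 2dr cosθ = |CA|² = 0.0364988 m²;  d cosθ + r = -0.061474 m.
|ω_lever| = |0.0887·11.11·-0.061474| / 0.0364988 = 1.6598 rad/s.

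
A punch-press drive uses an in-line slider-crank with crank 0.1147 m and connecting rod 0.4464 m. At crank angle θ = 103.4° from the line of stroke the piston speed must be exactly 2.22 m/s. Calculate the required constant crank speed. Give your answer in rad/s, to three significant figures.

For an in-line slider-crank, |v_piston| = rω|sinθ|·[1 + r cosθ/√(L² − r² sin²θ)].
With r = 0.1147 m, L = 0.4464 m, θ = 103.4°: the bracketed kinematic factor |dx/dθ| = 0.10472 m.
ω = v/|dx/dθ| = 2.22/0.10472 = 21.2 rad/s.

21.2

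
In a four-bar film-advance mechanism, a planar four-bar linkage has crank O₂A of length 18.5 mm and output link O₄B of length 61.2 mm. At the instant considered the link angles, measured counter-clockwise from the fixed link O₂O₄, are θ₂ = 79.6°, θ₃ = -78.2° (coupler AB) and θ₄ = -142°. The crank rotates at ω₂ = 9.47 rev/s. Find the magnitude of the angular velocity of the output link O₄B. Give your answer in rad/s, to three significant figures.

ω₂ = 59.5 rad/s (from 9.47 rev/s).
Differentiating the loop-closure r₂e^{iθ₂}+r₃e^{iθ₃}=r₁+r₄e^{iθ₄} gives r₂ω₂e^{iθ₂}+r₃ω₃e^{iθ₃}=r₄ω₄e^{iθ₄}.
Eliminating the other unknown: ω₄ = r₂ω₂ sin(θ₂−θ₃) / [r₄ sin(θ₄−θ₃)].
Numerator sine = +0.37784; denominator sine = -0.89726.
Result = 0.0185·59.5·(+0.37784) / (0.0612·(-0.89726)) = -7.5743 rad/s; magnitude 7.5743 rad/s.

7.57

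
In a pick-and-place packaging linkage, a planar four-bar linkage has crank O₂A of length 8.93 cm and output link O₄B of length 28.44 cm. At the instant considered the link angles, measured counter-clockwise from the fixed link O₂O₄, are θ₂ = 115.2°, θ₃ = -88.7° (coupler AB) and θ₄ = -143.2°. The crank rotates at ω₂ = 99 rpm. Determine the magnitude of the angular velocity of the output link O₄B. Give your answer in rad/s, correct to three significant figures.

ω₂ = 10.37 rad/s (from 99 rpm).
Differentiating the loop-closure r₂e^{iθ₂}+r₃e^{iθ₃}=r₁+r₄e^{iθ₄} gives r₂ω₂e^{iθ₂}+r₃ω₃e^{iθ₃}=r₄ω₄e^{iθ₄}.
Eliminating the other unknown: ω₄ = r₂ω₂ sin(θ₂−θ₃) / [r₄ sin(θ₄−θ₃)].
Numerator sine = -0.40514; denominator sine = -0.81412.
Result = 0.0893·10.37·(-0.40514) / (0.2844·(-0.81412)) = +1.62 rad/s; magnitude 1.62 rad/s.

1.62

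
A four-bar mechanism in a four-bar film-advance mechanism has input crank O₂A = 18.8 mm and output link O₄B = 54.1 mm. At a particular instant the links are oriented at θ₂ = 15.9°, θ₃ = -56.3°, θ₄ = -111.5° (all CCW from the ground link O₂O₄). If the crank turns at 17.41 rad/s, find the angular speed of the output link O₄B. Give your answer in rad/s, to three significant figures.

ω₂ = 17.41 rad/s
Differentiating the loop-closure r₂e^{iθ₂}+r₃e^{iθ₃}=r₁+r₄e^{iθ₄} gives r₂ω₂e^{iθ₂}+r₃ω₃e^{iθ₃}=r₄ω₄e^{iθ₄}.
Eliminating the other unknown: ω₄ = r₂ω₂ sin(θ₂−θ₃) / [r₄ sin(θ₄−θ₃)].
Numerator sine = +0.95213; denominator sine = -0.82115.
Result = 0.0188·17.41·(+0.95213) / (0.0541·(-0.82115)) = -7.0151 rad/s; magnitude 7.0151 rad/s.

7.02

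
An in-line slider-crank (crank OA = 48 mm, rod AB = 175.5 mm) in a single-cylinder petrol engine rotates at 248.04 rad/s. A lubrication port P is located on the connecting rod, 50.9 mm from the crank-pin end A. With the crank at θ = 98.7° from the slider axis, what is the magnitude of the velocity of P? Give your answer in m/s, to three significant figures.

ω = 248 rad/s.  Crank-pin speed |V_A| = rω = 11.906 m/s, perpendicular to OA.
Rod angle: sinφ = −(r/L) sinθ ⇒ φ = -15.686°; ω_rod = −rω cosθ/√(L²−r²sin²θ) = +10.658 rad/s.
V_P = V_A + ω_rod × AP, with AP = 0.0509 m along the rod.
Components: V_Px = −rω sinθ − a·ω_rod·sinφ = -11.622 m/s;  V_Py = rω cosθ + a·ω_rod·cosφ = -1.2786 m/s.
|V_P| = √(V_Px² + V_Py²) = 11.692 m/s.

11.7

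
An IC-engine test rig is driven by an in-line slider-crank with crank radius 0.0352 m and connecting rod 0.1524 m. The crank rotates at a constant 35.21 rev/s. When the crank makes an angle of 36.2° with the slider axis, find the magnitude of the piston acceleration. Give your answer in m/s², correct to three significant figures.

1520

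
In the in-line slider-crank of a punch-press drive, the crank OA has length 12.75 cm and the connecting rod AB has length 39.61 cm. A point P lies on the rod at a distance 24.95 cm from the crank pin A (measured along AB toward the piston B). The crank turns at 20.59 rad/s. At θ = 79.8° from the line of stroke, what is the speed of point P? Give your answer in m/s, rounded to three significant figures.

2.69

ω = 20.59 rad/s.  Crank-pin speed |V_A| = rω = 2.6252 m/s, perpendicular to OA.
Rod angle: sinφ = −(r/L) sinθ ⇒ φ = -18.470°; ω_rod = −rω cosθ/√(L²−r²sin²θ) = -1.2374 rad/s.
V_P = V_A + ω_rod × AP, with AP = 0.2495 m along the rod.
Components: V_Px = −rω sinθ − a·ω_rod·sinφ = -2.6815 m/s;  V_Py = rω cosθ + a·ω_rod·cosφ = +0.17206 m/s.
|V_P| = √(V_Px² + V_Py²) = 2.6871 m/s.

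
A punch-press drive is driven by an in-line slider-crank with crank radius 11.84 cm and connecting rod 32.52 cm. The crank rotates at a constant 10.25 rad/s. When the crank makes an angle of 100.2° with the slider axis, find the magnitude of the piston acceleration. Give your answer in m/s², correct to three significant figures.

ω = 10.25 rad/s
x(θ) = r cosθ + √(L² − r² sin²θ); with ω constant, a = ω²·d²x/dθ².
d²x/dθ² = −r cosθ − r²(cos2θ)/√u − r⁴ sin²2θ/(4u^{3/2}),  u = L² − r² sin²θ = 0.0921761 m².
Substituting r = 0.1184 m, L = 0.3252 m, θ = 100.2°: d²x/dθ² = +0.064031 m.
a = ω²·d²x/dθ² = (10.25)²·(+0.064031) = +6.7273 m/s²;  |a| = 6.7273 m/s².

6.73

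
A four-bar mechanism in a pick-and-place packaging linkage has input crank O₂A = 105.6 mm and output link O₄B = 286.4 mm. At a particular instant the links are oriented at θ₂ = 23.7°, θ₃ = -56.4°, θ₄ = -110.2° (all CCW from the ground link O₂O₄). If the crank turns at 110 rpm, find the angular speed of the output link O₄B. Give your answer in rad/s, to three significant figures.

5.18

ω₂ = 11.52 rad/s (from 110 rpm).
Differentiating the loop-closure r₂e^{iθ₂}+r₃e^{iθ₃}=r₁+r₄e^{iθ₄} gives r₂ω₂e^{iθ₂}+r₃ω₃e^{iθ₃}=r₄ω₄e^{iθ₄}.
Eliminating the other unknown: ω₄ = r₂ω₂ sin(θ₂−θ₃) / [r₄ sin(θ₄−θ₃)].
Numerator sine = +0.98511; denominator sine = -0.80696.
Result = 0.1056·11.52·(+0.98511) / (0.2864·(-0.80696)) = -5.1849 rad/s; magnitude 5.1849 rad/s.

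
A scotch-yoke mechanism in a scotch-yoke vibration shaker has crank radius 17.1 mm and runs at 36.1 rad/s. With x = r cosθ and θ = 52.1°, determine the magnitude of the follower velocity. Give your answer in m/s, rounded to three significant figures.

ω = 36.1 rad/s
x = r cosθ ⇒ ẋ = −rω sinθ.
|v| = rω|sinθ| = 0.0171·36.1·|sin 52.1°| = 0.48711 m/s.

0.487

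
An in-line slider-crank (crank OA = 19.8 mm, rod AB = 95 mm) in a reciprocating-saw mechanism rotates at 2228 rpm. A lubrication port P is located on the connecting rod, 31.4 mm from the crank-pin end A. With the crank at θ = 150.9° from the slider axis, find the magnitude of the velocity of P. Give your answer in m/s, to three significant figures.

ω = 233.3 rad/s.  Crank-pin speed |V_A| = rω = 4.6196 m/s, perpendicular to OA.
Rod angle: sinφ = −(r/L) sinθ ⇒ φ = -5.818°; ω_rod = −rω cosθ/√(L²−r²sin²θ) = +42.71 rad/s.
V_P = V_A + ω_rod × AP, with AP = 0.0314 m along the rod.
Components: V_Px = −rω sinθ − a·ω_rod·sinφ = -2.1108 m/s;  V_Py = rω cosθ + a·ω_rod·cosφ = -2.7023 m/s.
|V_P| = √(V_Px² + V_Py²) = 3.429 m/s.

3.43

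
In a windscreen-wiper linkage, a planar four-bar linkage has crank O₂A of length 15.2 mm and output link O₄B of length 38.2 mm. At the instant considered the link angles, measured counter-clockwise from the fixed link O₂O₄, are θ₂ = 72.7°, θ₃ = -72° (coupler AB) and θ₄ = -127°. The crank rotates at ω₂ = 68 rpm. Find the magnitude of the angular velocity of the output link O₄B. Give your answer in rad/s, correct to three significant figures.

2.00

ω₂ = 7.121 rad/s (from 68 rpm).
Differentiating the loop-closure r₂e^{iθ₂}+r₃e^{iθ₃}=r₁+r₄e^{iθ₄} gives r₂ω₂e^{iθ₂}+r₃ω₃e^{iθ₃}=r₄ω₄e^{iθ₄}.
Eliminating the other unknown: ω₄ = r₂ω₂ sin(θ₂−θ₃) / [r₄ sin(θ₄−θ₃)].
Numerator sine = +0.57786; denominator sine = -0.81915.
Result = 0.0152·7.121·(+0.57786) / (0.0382·(-0.81915)) = -1.9988 rad/s; magnitude 1.9988 rad/s.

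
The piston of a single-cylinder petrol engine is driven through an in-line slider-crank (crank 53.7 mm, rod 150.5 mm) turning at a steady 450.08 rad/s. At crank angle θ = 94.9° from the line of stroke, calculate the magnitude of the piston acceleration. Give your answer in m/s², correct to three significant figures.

ω = 450.1 rad/s
x(θ) = r cosθ + √(L² − r² sin²θ); with ω constant, a = ω²·d²x/dθ².
d²x/dθ² = −r cosθ − r²(cos2θ)/√u − r⁴ sin²2θ/(4u^{3/2}),  u = L² − r² sin²θ = 0.0197876 m².
Substituting r = 0.0537 m, L = 0.1505 m, θ = 94.9°: d²x/dθ² = +0.024766 m.
a = ω²·d²x/dθ² = (450.1)²·(+0.024766) = +5016.9 m/s²;  |a| = 5016.9 m/s².

5020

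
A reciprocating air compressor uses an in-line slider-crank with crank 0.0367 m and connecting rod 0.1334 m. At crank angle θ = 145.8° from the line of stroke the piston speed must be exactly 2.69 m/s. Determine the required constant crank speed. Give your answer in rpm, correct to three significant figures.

For an in-line slider-crank, |v_piston| = rω|sinθ|·[1 + r cosθ/√(L² − r² sin²θ)].
With r = 0.0367 m, L = 0.1334 m, θ = 145.8°: the bracketed kinematic factor |dx/dθ| = 0.015878 m.
ω = v/|dx/dθ| = 2.69/0.015878 = 169.42 rad/s.
N = 60ω/(2π) = 1617.9 rpm.

1620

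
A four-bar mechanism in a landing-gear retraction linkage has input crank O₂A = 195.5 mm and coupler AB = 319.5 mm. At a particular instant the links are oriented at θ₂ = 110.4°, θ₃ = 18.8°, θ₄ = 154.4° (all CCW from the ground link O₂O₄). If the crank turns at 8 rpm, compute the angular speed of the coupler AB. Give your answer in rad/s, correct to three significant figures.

0.509

ω₂ = 0.8378 rad/s (from 8 rpm).
Differentiating the loop-closure r₂e^{iθ₂}+r₃e^{iθ₃}=r₁+r₄e^{iθ₄} gives r₂ω₂e^{iθ₂}+r₃ω₃e^{iθ₃}=r₄ω₄e^{iθ₄}.
Eliminating the other unknown: ω₃ = r₂ω₂ sin(θ₄−θ₂) / [r₃ sin(θ₃−θ₄)].
Numerator sine = +0.69466; denominator sine = -0.69966.
Result = 0.1955·0.8378·(+0.69466) / (0.3195·(-0.69966)) = -0.50895 rad/s; magnitude 0.50895 rad/s.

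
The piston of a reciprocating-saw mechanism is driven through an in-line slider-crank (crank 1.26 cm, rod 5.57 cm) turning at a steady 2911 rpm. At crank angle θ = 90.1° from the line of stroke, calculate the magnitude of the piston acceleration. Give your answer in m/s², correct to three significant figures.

274

ω = 2π·2911/60 = 304.8 rad/s
x(θ) = r cosθ + √(L² − r² sin²θ); with ω constant, a = ω²·d²x/dθ².
d²x/dθ² = −r cosθ − r²(cos2θ)/√u − r⁴ sin²2θ/(4u^{3/2}),  u = L² − r² sin²θ = 0.00294373 m².
Substituting r = 0.0126 m, L = 0.0557 m, θ = 90.1°: d²x/dθ² = +0.0029481 m.
a = ω²·d²x/dθ² = (304.8)²·(+0.0029481) = +273.96 m/s²;  |a| = 273.96 m/s².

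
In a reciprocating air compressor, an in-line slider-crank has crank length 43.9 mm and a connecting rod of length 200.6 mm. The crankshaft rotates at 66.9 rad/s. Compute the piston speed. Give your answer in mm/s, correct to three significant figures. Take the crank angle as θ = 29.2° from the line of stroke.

ω = 66.9 rad/s
For an in-line slider-crank, x = r cosθ + √(L² − r² sin²θ), so v = −rω sinθ·[1 + r cosθ/√(L² − r² sin²θ)].
With r = 0.0439 m, L = 0.2006 m, θ = 29.2°: √(L² − r² sin²θ) = 0.19945 m.
v = −0.0439·66.9·0.48786·[1 + 0.0439·0.87292/0.19945] = -1.7081 m/s.
|v| = 1.7081 m/s = 1708.1 mm/s.

1710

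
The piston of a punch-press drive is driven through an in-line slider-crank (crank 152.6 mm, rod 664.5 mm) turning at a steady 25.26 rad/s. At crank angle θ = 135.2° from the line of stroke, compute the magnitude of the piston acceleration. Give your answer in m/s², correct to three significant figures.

68.6

ω = 25.26 rad/s
x(θ) = r cosθ + √(L² − r² sin²θ); with ω constant, a = ω²·d²x/dθ².
d²x/dθ² = −r cosθ − r²(cos2θ)/√u − r⁴ sin²2θ/(4u^{3/2}),  u = L² − r² sin²θ = 0.429998 m².
Substituting r = 0.1526 m, L = 0.6645 m, θ = 135.2°: d²x/dθ² = +0.10755 m.
a = ω²·d²x/dθ² = (25.26)²·(+0.10755) = +68.625 m/s²;  |a| = 68.625 m/s².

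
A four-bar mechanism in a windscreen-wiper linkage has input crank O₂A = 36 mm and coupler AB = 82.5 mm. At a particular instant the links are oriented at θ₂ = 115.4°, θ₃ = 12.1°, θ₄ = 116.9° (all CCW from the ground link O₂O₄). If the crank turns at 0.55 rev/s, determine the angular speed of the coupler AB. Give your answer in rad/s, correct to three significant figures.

0.0408

ω₂ = 3.456 rad/s (from 0.55 rev/s).
Differentiating the loop-closure r₂e^{iθ₂}+r₃e^{iθ₃}=r₁+r₄e^{iθ₄} gives r₂ω₂e^{iθ₂}+r₃ω₃e^{iθ₃}=r₄ω₄e^{iθ₄}.
Eliminating the other unknown: ω₃ = r₂ω₂ sin(θ₄−θ₂) / [r₃ sin(θ₃−θ₄)].
Numerator sine = +0.02618; denominator sine = -0.96682.
Result = 0.036·3.456·(+0.02618) / (0.0825·(-0.96682)) = -0.040828 rad/s; magnitude 0.040828 rad/s.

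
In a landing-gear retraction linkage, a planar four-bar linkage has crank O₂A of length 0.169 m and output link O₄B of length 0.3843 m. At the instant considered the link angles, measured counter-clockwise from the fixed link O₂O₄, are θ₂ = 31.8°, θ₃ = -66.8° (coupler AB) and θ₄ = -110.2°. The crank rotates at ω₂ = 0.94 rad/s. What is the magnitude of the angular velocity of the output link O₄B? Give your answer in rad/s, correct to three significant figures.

ω₂ = 0.94 rad/s
Differentiating the loop-closure r₂e^{iθ₂}+r₃e^{iθ₃}=r₁+r₄e^{iθ₄} gives r₂ω₂e^{iθ₂}+r₃ω₃e^{iθ₃}=r₄ω₄e^{iθ₄}.
Eliminating the other unknown: ω₄ = r₂ω₂ sin(θ₂−θ₃) / [r₄ sin(θ₄−θ₃)].
Numerator sine = +0.98876; denominator sine = -0.68709.
Result = 0.169·0.94·(+0.98876) / (0.3843·(-0.68709)) = -0.59487 rad/s; magnitude 0.59487 rad/s.

0.595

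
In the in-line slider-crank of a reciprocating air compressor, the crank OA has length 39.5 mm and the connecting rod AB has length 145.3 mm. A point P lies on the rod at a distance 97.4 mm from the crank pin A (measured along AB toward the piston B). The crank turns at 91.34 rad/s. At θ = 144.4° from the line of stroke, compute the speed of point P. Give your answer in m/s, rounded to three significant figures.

2.03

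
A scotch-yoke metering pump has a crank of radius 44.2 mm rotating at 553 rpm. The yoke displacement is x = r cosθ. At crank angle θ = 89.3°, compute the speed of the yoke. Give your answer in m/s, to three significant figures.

2.56

ω = 57.91 rad/s (from 553 rpm).
x = r cosθ ⇒ ẋ = −rω sinθ.
|v| = rω|sinθ| = 0.0442·57.91·|sin 89.3°| = 2.5594 m/s.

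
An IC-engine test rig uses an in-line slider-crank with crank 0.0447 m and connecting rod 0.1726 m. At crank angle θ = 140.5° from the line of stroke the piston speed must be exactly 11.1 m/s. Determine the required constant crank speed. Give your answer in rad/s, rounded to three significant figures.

490

For an in-line slider-crank, |v_piston| = rω|sinθ|·[1 + r cosθ/√(L² − r² sin²θ)].
With r = 0.0447 m, L = 0.1726 m, θ = 140.5°: the bracketed kinematic factor |dx/dθ| = 0.022672 m.
ω = v/|dx/dθ| = 11.1/0.022672 = 489.59 rad/s.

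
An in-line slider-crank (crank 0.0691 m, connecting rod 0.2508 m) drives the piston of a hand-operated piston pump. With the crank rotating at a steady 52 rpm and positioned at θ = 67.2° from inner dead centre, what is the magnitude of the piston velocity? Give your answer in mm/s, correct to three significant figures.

385

ω = 2π·52/60 = 5.445 rad/s
For an in-line slider-crank, x = r cosθ + √(L² − r² sin²θ), so v = −rω sinθ·[1 + r cosθ/√(L² − r² sin²θ)].
With r = 0.0691 m, L = 0.2508 m, θ = 67.2°: √(L² − r² sin²θ) = 0.24258 m.
v = −0.0691·5.445·0.92186·[1 + 0.0691·0.38752/0.24258] = -0.38517 m/s.
|v| = 0.38517 m/s = 385.17 mm/s.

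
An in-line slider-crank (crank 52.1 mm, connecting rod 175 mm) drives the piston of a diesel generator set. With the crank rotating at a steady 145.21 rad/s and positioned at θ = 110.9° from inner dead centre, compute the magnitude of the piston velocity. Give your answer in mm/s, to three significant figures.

6290

ω = 145.2 rad/s
For an in-line slider-crank, x = r cosθ + √(L² − r² sin²θ), so v = −rω sinθ·[1 + r cosθ/√(L² − r² sin²θ)].
With r = 0.0521 m, L = 0.175 m, θ = 110.9°: √(L² − r² sin²θ) = 0.1681 m.
v = −0.0521·145.2·0.93420·[1 + 0.0521·-0.35674/0.1681] = -6.2862 m/s.
|v| = 6.2862 m/s = 6286.2 mm/s.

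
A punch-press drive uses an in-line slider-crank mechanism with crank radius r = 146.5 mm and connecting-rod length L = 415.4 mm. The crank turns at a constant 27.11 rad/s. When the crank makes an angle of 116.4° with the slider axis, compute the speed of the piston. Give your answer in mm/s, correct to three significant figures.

2970

ω = 27.11 rad/s
For an in-line slider-crank, x = r cosθ + √(L² − r² sin²θ), so v = −rω sinθ·[1 + r cosθ/√(L² − r² sin²θ)].
With r = 0.1465 m, L = 0.4154 m, θ = 116.4°: √(L² − r² sin²θ) = 0.39413 m.
v = −0.1465·27.11·0.89571·[1 + 0.1465·-0.44464/0.39413] = -2.9695 m/s.
|v| = 2.9695 m/s = 2969.5 mm/s.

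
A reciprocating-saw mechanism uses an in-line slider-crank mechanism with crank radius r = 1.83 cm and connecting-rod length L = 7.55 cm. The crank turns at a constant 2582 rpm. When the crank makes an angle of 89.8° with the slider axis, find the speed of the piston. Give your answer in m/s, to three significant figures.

ω = 2π·2582/60 = 270.4 rad/s
For an in-line slider-crank, x = r cosθ + √(L² − r² sin²θ), so v = −rω sinθ·[1 + r cosθ/√(L² − r² sin²θ)].
With r = 0.0183 m, L = 0.0755 m, θ = 89.8°: √(L² − r² sin²θ) = 0.073249 m.
v = −0.0183·270.4·0.99999·[1 + 0.0183·0.00349/0.073249] = -4.9524 m/s.
|v| = 4.9524 m/s.

4.95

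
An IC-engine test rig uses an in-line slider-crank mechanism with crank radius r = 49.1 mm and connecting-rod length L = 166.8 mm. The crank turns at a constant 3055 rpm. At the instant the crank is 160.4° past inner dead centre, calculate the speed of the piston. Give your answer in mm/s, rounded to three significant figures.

ω = 2π·3055/60 = 319.9 rad/s
For an in-line slider-crank, x = r cosθ + √(L² − r² sin²θ), so v = −rω sinθ·[1 + r cosθ/√(L² − r² sin²θ)].
With r = 0.0491 m, L = 0.1668 m, θ = 160.4°: √(L² − r² sin²θ) = 0.16598 m.
v = −0.0491·319.9·0.33545·[1 + 0.0491·-0.94206/0.16598] = -3.8009 m/s.
|v| = 3.8009 m/s = 3800.9 mm/s.

3800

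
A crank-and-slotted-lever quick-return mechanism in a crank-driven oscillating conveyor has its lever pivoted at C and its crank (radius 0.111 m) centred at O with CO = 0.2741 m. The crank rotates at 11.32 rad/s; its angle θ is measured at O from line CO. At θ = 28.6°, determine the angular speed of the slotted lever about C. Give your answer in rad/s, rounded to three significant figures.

3.14

ω = 11.32 rad/s
Crank pin A relative to C: A = (d + r cosθ, r sinθ); lever angle φ = atan2(r sinθ, d + r cosθ).
Differentiating tanφ: φ̇ = rω(d cosθ + r)/(d² + r² + 2dr cosθ).
d² + r² + 2dr cosθ = |CA|² = 0.140877 m²;  d cosθ + r = +0.35166 m.
|ω_lever| = |0.111·11.32·+0.35166| / 0.140877 = 3.1365 rad/s.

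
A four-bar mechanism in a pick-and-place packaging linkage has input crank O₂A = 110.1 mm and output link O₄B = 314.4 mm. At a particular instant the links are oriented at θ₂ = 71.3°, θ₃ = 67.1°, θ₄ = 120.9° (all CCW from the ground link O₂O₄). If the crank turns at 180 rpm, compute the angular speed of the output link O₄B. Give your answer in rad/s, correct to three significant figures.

0.599

ω₂ = 18.85 rad/s (from 180 rpm).
Differentiating the loop-closure r₂e^{iθ₂}+r₃e^{iθ₃}=r₁+r₄e^{iθ₄} gives r₂ω₂e^{iθ₂}+r₃ω₃e^{iθ₃}=r₄ω₄e^{iθ₄}.
Eliminating the other unknown: ω₄ = r₂ω₂ sin(θ₂−θ₃) / [r₄ sin(θ₄−θ₃)].
Numerator sine = +0.07324; denominator sine = +0.80696.
Result = 0.1101·18.85·(+0.07324) / (0.3144·(+0.80696)) = +0.59909 rad/s; magnitude 0.59909 rad/s.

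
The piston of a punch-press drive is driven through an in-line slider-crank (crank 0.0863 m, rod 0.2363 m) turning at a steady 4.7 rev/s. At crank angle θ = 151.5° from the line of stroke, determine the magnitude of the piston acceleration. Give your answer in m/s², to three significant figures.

ω = 2π·4.7 = 29.53 rad/s
x(θ) = r cosθ + √(L² − r² sin²θ); with ω constant, a = ω²·d²x/dθ².
d²x/dθ² = −r cosθ − r²(cos2θ)/√u − r⁴ sin²2θ/(4u^{3/2}),  u = L² − r² sin²θ = 0.054142 m².
Substituting r = 0.0863 m, L = 0.2363 m, θ = 151.5°: d²x/dθ² = +0.057635 m.
a = ω²·d²x/dθ² = (29.53)²·(+0.057635) = +50.262 m/s²;  |a| = 50.262 m/s².

50.3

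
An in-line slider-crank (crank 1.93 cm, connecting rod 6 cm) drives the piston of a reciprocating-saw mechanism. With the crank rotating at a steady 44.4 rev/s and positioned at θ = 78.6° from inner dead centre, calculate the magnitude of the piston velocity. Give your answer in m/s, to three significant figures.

5.63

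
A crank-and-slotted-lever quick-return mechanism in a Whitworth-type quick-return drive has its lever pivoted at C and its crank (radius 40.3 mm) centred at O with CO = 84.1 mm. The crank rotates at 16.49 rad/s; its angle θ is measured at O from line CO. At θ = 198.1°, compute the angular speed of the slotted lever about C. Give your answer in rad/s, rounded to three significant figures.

11.7

ω = 16.49 rad/s
Crank pin A relative to C: A = (d + r cosθ, r sinθ); lever angle φ = atan2(r sinθ, d + r cosθ).
Differentiating tanφ: φ̇ = rω(d cosθ + r)/(d² + r² + 2dr cosθ).
d² + r² + 2dr cosθ = |CA|² = 0.00225387 m²;  d cosθ + r = -0.039638 m.
|ω_lever| = |0.0403·16.49·-0.039638| / 0.00225387 = 11.687 rad/s.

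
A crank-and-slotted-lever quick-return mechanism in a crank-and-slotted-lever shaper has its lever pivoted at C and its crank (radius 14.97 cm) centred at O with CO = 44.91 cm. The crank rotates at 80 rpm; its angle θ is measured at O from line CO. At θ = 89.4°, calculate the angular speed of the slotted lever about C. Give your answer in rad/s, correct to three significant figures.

0.859

ω = 8.378 rad/s (from 80 rpm).
Crank pin A relative to C: A = (d + r cosθ, r sinθ); lever angle φ = atan2(r sinθ, d + r cosθ).
Differentiating tanφ: φ̇ = rω(d cosθ + r)/(d² + r² + 2dr cosθ).
d² + r² + 2dr cosθ = |CA|² = 0.225509 m²;  d cosθ + r = +0.1544 m.
|ω_lever| = |0.1497·8.378·+0.1544| / 0.225509 = 0.85868 rad/s.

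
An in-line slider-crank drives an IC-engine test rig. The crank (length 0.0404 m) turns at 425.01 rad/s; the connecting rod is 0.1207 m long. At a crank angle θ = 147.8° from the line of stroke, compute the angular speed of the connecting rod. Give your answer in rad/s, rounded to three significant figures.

ω = 425 rad/s
The rod makes angle φ with the slider axis where L sinφ = r sinθ; differentiating, L cosφ·φ̇ = r ω cosθ.
L cosφ = √(L² − r² sin²θ) = 0.11876 m.
|ω_rod| = r ω |cosθ| / √(L² − r² sin²θ) = 0.0404·425·0.84619/0.11876 = 122.34 rad/s.

122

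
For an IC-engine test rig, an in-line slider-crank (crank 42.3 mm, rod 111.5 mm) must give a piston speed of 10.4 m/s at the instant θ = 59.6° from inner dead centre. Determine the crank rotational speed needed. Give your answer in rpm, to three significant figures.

For an in-line slider-crank, |v_piston| = rω|sinθ|·[1 + r cosθ/√(L² − r² sin²θ)].
With r = 0.0423 m, L = 0.1115 m, θ = 59.6°: the bracketed kinematic factor |dx/dθ| = 0.043896 m.
ω = v/|dx/dθ| = 10.4/0.043896 = 236.92 rad/s.
N = 60ω/(2π) = 2262.4 rpm.

2260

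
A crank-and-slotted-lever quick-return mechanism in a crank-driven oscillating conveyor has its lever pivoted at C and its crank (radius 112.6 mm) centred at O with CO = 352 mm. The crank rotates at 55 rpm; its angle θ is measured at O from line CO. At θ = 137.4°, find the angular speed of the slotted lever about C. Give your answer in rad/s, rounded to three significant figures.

ω = 5.76 rad/s (from 55 rpm).
Crank pin A relative to C: A = (d + r cosθ, r sinθ); lever angle φ = atan2(r sinθ, d + r cosθ).
Differentiating tanφ: φ̇ = rω(d cosθ + r)/(d² + r² + 2dr cosθ).
d² + r² + 2dr cosθ = |CA|² = 0.078232 m²;  d cosθ + r = -0.14651 m.
|ω_lever| = |0.1126·5.76·-0.14651| / 0.078232 = 1.2145 rad/s.

1.21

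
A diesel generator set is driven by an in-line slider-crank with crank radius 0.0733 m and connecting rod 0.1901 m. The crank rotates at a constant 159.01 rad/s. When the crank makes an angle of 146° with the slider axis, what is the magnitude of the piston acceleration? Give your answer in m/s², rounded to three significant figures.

1240

ω = 159 rad/s
x(θ) = r cosθ + √(L² − r² sin²θ); with ω constant, a = ω²·d²x/dθ².
d²x/dθ² = −r cosθ − r²(cos2θ)/√u − r⁴ sin²2θ/(4u^{3/2}),  u = L² − r² sin²θ = 0.0344579 m².
Substituting r = 0.0733 m, L = 0.1901 m, θ = 146°: d²x/dθ² = +0.048956 m.
a = ω²·d²x/dθ² = (159)²·(+0.048956) = +1237.8 m/s²;  |a| = 1237.8 m/s².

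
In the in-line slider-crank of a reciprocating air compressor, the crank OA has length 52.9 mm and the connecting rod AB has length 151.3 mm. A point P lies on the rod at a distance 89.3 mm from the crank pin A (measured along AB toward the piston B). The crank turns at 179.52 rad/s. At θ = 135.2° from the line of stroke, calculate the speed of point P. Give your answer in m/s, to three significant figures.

6.32

ω = 179.5 rad/s.  Crank-pin speed |V_A| = rω = 9.4966 m/s, perpendicular to OA.
Rod angle: sinφ = −(r/L) sinθ ⇒ φ = -14.263°; ω_rod = −rω cosθ/√(L²−r²sin²θ) = +45.954 rad/s.
V_P = V_A + ω_rod × AP, with AP = 0.0893 m along the rod.
Components: V_Px = −rω sinθ − a·ω_rod·sinφ = -5.6806 m/s;  V_Py = rω cosθ + a·ω_rod·cosφ = -2.7613 m/s.
|V_P| = √(V_Px² + V_Py²) = 6.3162 m/s.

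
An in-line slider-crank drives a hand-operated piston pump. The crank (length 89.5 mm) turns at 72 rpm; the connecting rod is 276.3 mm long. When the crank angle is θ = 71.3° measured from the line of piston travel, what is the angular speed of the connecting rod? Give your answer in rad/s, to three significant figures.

ω = 7.54 rad/s (converted from 72 rpm).
The rod makes angle φ with the slider axis where L sinφ = r sinθ; differentiating, L cosφ·φ̇ = r ω cosθ.
L cosφ = √(L² − r² sin²θ) = 0.26297 m.
|ω_rod| = r ω |cosθ| / √(L² − r² sin²θ) = 0.0895·7.54·0.32061/0.26297 = 0.82272 rad/s.

0.823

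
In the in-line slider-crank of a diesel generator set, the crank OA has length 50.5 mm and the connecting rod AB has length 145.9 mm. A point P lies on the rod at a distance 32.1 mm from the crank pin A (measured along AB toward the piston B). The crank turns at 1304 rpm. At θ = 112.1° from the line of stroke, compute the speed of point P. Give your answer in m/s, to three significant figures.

6.52

ω = 136.6 rad/s.  Crank-pin speed |V_A| = rω = 6.896 m/s, perpendicular to OA.
Rod angle: sinφ = −(r/L) sinθ ⇒ φ = -18.705°; ω_rod = −rω cosθ/√(L²−r²sin²θ) = +18.774 rad/s.
V_P = V_A + ω_rod × AP, with AP = 0.0321 m along the rod.
Components: V_Px = −rω sinθ − a·ω_rod·sinφ = -6.1961 m/s;  V_Py = rω cosθ + a·ω_rod·cosφ = -2.0236 m/s.
|V_P| = √(V_Px² + V_Py²) = 6.5182 m/s.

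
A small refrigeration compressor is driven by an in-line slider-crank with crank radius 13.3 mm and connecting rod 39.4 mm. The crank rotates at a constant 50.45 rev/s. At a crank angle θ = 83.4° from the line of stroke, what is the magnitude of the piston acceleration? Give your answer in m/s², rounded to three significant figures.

312

ω = 2π·50.5 = 317 rad/s
x(θ) = r cosθ + √(L² − r² sin²θ); with ω constant, a = ω²·d²x/dθ².
d²x/dθ² = −r cosθ − r²(cos2θ)/√u − r⁴ sin²2θ/(4u^{3/2}),  u = L² − r² sin²θ = 0.00137781 m².
Substituting r = 0.0133 m, L = 0.0394 m, θ = 83.4°: d²x/dθ² = +0.003103 m.
a = ω²·d²x/dθ² = (317)²·(+0.003103) = +311.79 m/s²;  |a| = 311.79 m/s².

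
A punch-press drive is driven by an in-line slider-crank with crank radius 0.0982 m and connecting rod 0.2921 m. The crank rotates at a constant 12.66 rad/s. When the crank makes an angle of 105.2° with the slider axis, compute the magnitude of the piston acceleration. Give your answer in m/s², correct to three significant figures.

ω = 12.66 rad/s
x(θ) = r cosθ + √(L² − r² sin²θ); with ω constant, a = ω²·d²x/dθ².
d²x/dθ² = −r cosθ − r²(cos2θ)/√u − r⁴ sin²2θ/(4u^{3/2}),  u = L² − r² sin²θ = 0.0763421 m².
Substituting r = 0.0982 m, L = 0.2921 m, θ = 105.2°: d²x/dθ² = +0.055568 m.
a = ω²·d²x/dθ² = (12.66)²·(+0.055568) = +8.9061 m/s²;  |a| = 8.9061 m/s².

8.91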